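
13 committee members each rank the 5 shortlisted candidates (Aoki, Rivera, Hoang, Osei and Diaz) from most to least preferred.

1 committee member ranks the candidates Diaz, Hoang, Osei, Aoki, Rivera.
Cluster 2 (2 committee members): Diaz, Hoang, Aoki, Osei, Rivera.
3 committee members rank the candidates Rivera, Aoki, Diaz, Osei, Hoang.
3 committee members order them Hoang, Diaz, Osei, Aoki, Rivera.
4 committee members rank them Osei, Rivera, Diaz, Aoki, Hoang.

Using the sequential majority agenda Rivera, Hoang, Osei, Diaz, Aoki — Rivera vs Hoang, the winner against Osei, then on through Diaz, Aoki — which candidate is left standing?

Diaz

Round 1: Rivera vs Hoang — 7–6, Rivera advances.
Round 2: Rivera vs Osei — 3–10, Osei advances.
Round 3: Osei vs Diaz — 4–9, Diaz advances.
Round 4: Diaz vs Aoki — 10–3, Diaz advances.
Diaz survives the agenda.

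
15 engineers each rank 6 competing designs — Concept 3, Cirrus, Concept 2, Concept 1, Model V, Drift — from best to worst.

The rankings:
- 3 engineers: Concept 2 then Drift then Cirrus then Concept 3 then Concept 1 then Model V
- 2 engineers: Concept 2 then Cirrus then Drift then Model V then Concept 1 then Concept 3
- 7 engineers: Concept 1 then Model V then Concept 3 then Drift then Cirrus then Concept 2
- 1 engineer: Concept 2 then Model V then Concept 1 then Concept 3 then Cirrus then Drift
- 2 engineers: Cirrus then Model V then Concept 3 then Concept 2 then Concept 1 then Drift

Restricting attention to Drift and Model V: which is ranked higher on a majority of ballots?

Ballots ranking Drift above Model V: 3 + 2 = 5.
Ballots ranking Model V above Drift: 15 − 5 = 10.
Model V wins the head-to-head 10–5.

Model V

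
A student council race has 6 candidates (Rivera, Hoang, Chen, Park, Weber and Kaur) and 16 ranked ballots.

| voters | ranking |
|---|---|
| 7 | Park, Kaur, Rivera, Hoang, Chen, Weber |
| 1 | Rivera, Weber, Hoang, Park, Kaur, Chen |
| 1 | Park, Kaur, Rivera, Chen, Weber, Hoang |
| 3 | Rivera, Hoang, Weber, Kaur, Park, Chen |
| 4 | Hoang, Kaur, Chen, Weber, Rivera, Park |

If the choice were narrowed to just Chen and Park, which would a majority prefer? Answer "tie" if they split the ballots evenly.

Park

Ballots ranking Chen above Park: 4.
Ballots ranking Park above Chen: 16 − 4 = 12.
Park wins the head-to-head 12–4.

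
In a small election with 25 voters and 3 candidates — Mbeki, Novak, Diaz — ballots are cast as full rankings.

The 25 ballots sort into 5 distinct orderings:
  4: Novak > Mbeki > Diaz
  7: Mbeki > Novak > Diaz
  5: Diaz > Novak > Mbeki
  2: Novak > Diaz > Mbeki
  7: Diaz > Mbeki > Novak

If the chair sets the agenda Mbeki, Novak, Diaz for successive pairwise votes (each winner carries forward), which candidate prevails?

Diaz

Round 1: Mbeki vs Novak — 14–11, Mbeki advances.
Round 2: Mbeki vs Diaz — 11–14, Diaz advances.
Diaz survives the agenda.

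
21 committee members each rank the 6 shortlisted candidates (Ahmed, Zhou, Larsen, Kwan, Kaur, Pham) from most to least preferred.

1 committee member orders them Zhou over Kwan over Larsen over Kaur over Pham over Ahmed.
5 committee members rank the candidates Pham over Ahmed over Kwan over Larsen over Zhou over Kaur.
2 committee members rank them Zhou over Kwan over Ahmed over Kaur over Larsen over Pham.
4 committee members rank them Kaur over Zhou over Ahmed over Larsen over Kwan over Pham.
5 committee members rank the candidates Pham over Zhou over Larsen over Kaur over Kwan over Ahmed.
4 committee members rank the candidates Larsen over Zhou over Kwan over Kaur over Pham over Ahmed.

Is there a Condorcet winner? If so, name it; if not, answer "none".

Zhou

Check each pair by majority over 21 ballots:
Ahmed vs Zhou: Zhou wins 16–5.
Ahmed vs Larsen: 11 to 10, Ahmed.
Ahmed vs Kwan: 5+4 = 9 for Ahmed, 12 for Kwan — Kwan by 12–9.
Ahmed vs Kaur: Kaur wins 14–7.
Ahmed vs Pham: Pham wins 15–6.
Zhou vs Larsen: Zhou wins 12–9.
Zhou vs Kwan: Zhou, 16–5.
Zhou–Kaur: Zhou 17–4.
Zhou vs Pham: Zhou wins 11–10.
Larsen vs Kwan: Larsen is ranked higher on 4+5+4 = 13 ballots, Kwan on 8. Larsen wins 13–8.
Larsen vs Kaur: Larsen, 15–6.
Larsen–Pham: Larsen 11–10.
Kwan vs Kaur: Kwan, 12–9.
Kwan–Pham: Kwan 11–10.
Kaur vs Pham: Kaur preferred on 1+2+4+4 = 11 ballots; Kaur wins 11–10.
Zhou wins every pairwise contest, so Zhou is the Condorcet winner.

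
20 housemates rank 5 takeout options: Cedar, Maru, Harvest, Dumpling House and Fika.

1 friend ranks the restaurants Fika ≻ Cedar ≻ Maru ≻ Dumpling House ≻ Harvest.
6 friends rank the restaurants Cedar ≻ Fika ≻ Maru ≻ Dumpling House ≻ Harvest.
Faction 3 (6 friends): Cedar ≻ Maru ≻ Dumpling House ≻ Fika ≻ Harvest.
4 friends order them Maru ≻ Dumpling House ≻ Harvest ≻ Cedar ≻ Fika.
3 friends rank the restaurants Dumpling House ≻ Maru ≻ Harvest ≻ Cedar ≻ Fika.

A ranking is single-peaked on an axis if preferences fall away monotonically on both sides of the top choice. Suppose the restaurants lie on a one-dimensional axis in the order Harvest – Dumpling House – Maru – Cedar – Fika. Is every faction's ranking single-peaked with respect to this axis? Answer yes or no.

yes

Axis positions: Harvest=1, Dumpling House=2, Maru=3, Cedar=4, Fika=5.
Faction 1 (peak Fika at position 5): ranking walks positions 5-4-3-2-1, expanding outward from the peak — single-peaked.
Faction 2 (peak Cedar at position 4): ranking walks positions 4-5-3-2-1, expanding outward from the peak — single-peaked.
Faction 3 (peak Cedar at position 4): ranking walks positions 4-3-2-5-1, expanding outward from the peak — single-peaked.
Faction 4 (peak Maru at position 3): ranking walks positions 3-2-1-4-5, expanding outward from the peak — single-peaked.
Faction 5 (peak Dumpling House at position 2): ranking walks positions 2-3-1-4-5, expanding outward from the peak — single-peaked.
Every ranking is single-peaked on this axis.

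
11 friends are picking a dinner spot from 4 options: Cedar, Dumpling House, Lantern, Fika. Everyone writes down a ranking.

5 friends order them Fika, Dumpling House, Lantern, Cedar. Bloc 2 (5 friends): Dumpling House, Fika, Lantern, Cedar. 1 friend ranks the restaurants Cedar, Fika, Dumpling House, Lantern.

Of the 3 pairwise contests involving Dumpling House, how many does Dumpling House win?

Dumpling House against each rival (11 friends):
Dumpling House vs Cedar: Dumpling House is ranked higher on 5+5 = 10 ballots, Cedar on 1. Dumpling House wins 10–1.
Dumpling House vs Lantern: Dumpling House, 11–0.
Dumpling House vs Fika: Dumpling House preferred on 5 ballots; Fika wins 6–5.
Dumpling House beats Cedar, Lantern; loses to Fika — 2 pairwise wins.

2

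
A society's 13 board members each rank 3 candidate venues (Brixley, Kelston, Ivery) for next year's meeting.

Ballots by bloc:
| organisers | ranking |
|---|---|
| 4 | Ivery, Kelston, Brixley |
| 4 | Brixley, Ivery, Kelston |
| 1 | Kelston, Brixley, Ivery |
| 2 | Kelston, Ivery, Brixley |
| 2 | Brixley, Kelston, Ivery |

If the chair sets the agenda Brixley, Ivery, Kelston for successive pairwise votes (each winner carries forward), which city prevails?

Round 1: Brixley vs Ivery — 7–6, Brixley advances.
Round 2: Brixley vs Kelston — 6–7, Kelston advances.
Kelston survives the agenda.

Kelston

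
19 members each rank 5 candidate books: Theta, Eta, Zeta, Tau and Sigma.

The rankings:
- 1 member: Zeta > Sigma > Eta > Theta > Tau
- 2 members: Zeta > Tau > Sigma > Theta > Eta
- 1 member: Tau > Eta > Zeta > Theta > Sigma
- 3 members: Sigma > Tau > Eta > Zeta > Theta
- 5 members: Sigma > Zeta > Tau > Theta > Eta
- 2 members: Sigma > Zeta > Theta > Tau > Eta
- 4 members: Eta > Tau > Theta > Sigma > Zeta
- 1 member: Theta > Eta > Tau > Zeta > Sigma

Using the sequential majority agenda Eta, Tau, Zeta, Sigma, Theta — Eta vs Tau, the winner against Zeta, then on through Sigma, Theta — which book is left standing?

Round 1: Eta vs Tau — 6–13, Tau advances.
Round 2: Tau vs Zeta — 9–10, Zeta advances.
Round 3: Zeta vs Sigma — 5–14, Sigma advances.
Round 4: Sigma vs Theta — 13–6, Sigma advances.
The agenda winner is Sigma.

Sigma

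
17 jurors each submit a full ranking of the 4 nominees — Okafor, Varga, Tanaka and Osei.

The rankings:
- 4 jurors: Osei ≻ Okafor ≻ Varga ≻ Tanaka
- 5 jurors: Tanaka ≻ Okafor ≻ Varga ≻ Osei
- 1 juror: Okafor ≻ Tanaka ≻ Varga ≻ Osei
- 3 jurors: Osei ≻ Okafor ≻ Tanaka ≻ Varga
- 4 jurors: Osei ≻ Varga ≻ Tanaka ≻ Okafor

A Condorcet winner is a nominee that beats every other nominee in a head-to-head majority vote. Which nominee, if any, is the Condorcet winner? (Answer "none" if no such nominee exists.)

Pairwise majorities:
Okafor vs Varga: 4+5+1+3 = 13 for Okafor, 4 for Varga — Okafor by 13–4.
Okafor vs Tanaka: 8 to 9, Tanaka.
Okafor vs Osei: 5+1 = 6 for Okafor, 11 for Osei — Osei by 11–6.
Varga vs Tanaka: 8 to 9, Tanaka.
Varga vs Osei: Varga preferred on 5+1 = 6 ballots; Osei wins 11–6.
Tanaka vs Osei: Tanaka preferred on 5+1 = 6 ballots; Osei wins 11–6.
Osei wins every pairwise contest, so Osei is the Condorcet winner.

Osei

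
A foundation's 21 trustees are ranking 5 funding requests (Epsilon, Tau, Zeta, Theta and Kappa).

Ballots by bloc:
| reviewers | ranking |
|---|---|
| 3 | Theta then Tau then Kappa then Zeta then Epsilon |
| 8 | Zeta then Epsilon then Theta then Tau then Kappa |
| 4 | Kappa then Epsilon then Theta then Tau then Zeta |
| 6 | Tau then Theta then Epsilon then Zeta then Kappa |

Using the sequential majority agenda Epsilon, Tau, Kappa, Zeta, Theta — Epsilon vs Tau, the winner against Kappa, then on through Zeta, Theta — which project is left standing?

Theta

Round 1: Epsilon vs Tau — 12–9, Epsilon advances.
Round 2: Epsilon vs Kappa — 14–7, Epsilon advances.
Round 3: Epsilon vs Zeta — 10–11, Zeta advances.
Round 4: Zeta vs Theta — 8–13, Theta advances.
Theta survives the agenda.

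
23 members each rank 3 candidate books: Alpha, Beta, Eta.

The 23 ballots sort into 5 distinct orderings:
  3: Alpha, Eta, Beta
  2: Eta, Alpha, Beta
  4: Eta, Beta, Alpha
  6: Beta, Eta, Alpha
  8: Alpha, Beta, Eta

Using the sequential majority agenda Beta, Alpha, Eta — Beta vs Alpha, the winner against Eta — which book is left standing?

Round 1: Beta vs Alpha — 10–13, Alpha advances.
Round 2: Alpha vs Eta — 11–12, Eta advances.
The agenda winner is Eta.

Eta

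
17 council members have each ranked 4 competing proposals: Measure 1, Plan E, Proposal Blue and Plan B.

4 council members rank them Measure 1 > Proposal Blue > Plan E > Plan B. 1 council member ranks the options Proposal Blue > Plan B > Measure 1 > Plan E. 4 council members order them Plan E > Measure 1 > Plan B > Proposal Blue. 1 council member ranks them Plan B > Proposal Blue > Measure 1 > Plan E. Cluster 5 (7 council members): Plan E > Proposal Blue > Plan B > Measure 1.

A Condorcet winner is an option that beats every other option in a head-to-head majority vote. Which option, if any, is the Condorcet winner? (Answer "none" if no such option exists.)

Pairwise majorities:
Measure 1 vs Plan E: Plan E wins 11–6.
Measure 1 vs Proposal Blue: 4+4 = 8 for Measure 1, 9 for Proposal Blue — Proposal Blue by 9–8.
Measure 1 vs Plan B: Measure 1 preferred on 4+4 = 8 ballots; Plan B wins 9–8.
Plan E vs Proposal Blue: Plan E, 11–6.
Plan E vs Plan B: Plan E, 15–2.
Proposal Blue vs Plan B: Proposal Blue, 12–5.
Plan E wins every pairwise contest, so Plan E is the Condorcet winner.

Plan E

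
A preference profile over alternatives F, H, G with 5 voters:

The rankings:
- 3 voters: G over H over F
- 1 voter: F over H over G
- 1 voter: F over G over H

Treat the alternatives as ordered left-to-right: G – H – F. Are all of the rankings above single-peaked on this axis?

no

Axis positions: G=1, H=2, F=3.
Type 1 (peak G at position 1): ranking walks positions 1-2-3, expanding outward from the peak — single-peaked.
Type 2 (peak F at position 3): ranking walks positions 3-2-1, expanding outward from the peak — single-peaked.
Type 3: ranking walks positions 3-1-2; G is ranked above H even though H lies between G and the peak F on the axis — preferences dip and rise again. Not single-peaked.
Type 3 violates single-peakedness, so the profile is not single-peaked on this axis.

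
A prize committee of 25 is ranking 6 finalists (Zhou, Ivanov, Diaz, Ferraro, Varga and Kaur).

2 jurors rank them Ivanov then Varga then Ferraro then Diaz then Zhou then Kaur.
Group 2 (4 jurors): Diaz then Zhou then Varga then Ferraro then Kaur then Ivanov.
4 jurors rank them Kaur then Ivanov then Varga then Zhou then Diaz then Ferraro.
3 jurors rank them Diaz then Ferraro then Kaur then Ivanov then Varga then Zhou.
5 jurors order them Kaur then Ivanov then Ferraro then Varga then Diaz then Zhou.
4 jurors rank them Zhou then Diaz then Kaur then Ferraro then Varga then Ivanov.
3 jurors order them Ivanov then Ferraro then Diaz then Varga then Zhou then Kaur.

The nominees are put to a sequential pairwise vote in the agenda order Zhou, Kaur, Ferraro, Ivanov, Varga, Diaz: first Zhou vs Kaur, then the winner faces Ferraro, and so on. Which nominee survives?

Ivanov

Round 1: Zhou vs Kaur — 13–12, Zhou advances.
Round 2: Zhou vs Ferraro — 12–13, Ferraro advances.
Round 3: Ferraro vs Ivanov — 11–14, Ivanov advances.
Round 4: Ivanov vs Varga — 17–8, Ivanov advances.
Round 5: Ivanov vs Diaz — 14–11, Ivanov advances.
Ivanov survives the agenda.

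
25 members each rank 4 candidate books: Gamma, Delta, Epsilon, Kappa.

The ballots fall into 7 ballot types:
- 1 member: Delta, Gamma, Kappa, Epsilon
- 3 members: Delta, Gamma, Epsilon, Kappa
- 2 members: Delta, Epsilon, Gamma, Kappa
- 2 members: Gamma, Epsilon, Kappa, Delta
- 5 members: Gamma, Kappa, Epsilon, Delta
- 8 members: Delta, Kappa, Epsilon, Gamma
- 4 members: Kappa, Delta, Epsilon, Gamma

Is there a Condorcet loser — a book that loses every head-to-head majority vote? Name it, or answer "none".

none

Pairwise majorities:
Gamma vs Delta: 2+5 = 7 for Gamma, 18 for Delta — Delta by 18–7.
Gamma–Epsilon: Epsilon 14–11.
Gamma vs Kappa: Gamma wins 13–12.
Delta vs Epsilon: Delta, 18–7.
Delta vs Kappa: 14 to 11, Delta.
Epsilon–Kappa: Kappa 18–7.
No book is winless: Gamma beats Kappa; Delta beats Gamma; Epsilon beats Gamma; Kappa beats Epsilon. There is no Condorcet loser.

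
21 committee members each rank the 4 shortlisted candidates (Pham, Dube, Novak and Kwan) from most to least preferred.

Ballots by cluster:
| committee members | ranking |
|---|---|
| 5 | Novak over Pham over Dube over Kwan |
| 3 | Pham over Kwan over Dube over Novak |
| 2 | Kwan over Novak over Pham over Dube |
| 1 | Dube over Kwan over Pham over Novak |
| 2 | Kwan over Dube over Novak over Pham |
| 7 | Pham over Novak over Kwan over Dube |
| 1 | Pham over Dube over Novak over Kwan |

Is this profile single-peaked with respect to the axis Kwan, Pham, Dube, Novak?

no

Axis positions: Kwan=1, Pham=2, Dube=3, Novak=4.
Cluster 1: ranking walks positions 4-2-3-1; Pham is ranked above Dube even though Dube lies between Pham and the peak Novak on the axis — preferences dip and rise again. Not single-peaked.
Cluster 2 (peak Pham at position 2): ranking walks positions 2-1-3-4, expanding outward from the peak — single-peaked.
Cluster 3: ranking walks positions 1-4-2-3; Novak is ranked above Pham even though Pham lies between Novak and the peak Kwan on the axis — preferences dip and rise again. Not single-peaked.
Cluster 4: ranking walks positions 3-1-2-4; Kwan is ranked above Pham even though Pham lies between Kwan and the peak Dube on the axis — preferences dip and rise again. Not single-peaked.
Cluster 5: ranking walks positions 1-3-4-2; Dube is ranked above Pham even though Pham lies between Dube and the peak Kwan on the axis — preferences dip and rise again. Not single-peaked.
Cluster 6: ranking walks positions 2-4-1-3; Novak is ranked above Dube even though Dube lies between Novak and the peak Pham on the axis — preferences dip and rise again. Not single-peaked.
Cluster 7 (peak Pham at position 2): ranking walks positions 2-3-4-1, expanding outward from the peak — single-peaked.
Cluster 1 violates single-peakedness, so the profile is not single-peaked on this axis.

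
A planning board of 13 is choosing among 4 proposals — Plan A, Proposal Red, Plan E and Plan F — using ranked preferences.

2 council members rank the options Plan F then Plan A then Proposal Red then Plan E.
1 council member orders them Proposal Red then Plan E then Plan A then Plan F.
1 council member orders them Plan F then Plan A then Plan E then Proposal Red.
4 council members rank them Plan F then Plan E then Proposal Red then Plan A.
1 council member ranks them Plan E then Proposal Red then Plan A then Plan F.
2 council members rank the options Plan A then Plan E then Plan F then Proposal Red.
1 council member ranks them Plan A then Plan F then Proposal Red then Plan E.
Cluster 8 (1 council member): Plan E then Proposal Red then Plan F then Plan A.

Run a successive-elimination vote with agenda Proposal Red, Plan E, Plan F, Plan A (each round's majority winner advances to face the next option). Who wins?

Round 1: Proposal Red vs Plan E — 4–9, Plan E advances.
Round 2: Plan E vs Plan F — 5–8, Plan F advances.
Round 3: Plan F vs Plan A — 8–5, Plan F advances.
The agenda winner is Plan F.

Plan F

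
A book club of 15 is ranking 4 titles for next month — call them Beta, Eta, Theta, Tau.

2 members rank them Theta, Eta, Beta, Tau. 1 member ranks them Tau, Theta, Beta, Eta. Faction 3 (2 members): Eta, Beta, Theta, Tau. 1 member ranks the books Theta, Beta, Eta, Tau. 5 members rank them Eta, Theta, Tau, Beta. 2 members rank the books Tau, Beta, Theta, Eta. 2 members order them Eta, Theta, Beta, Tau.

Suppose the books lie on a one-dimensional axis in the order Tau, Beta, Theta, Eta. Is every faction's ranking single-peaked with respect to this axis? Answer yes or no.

no

Axis positions: Tau=1, Beta=2, Theta=3, Eta=4.
Faction 1 (peak Theta at position 3): ranking walks positions 3-4-2-1, expanding outward from the peak — single-peaked.
Faction 2: ranking walks positions 1-3-2-4; Theta is ranked above Beta even though Beta lies between Theta and the peak Tau on the axis — preferences dip and rise again. Not single-peaked.
Faction 3: ranking walks positions 4-2-3-1; Beta is ranked above Theta even though Theta lies between Beta and the peak Eta on the axis — preferences dip and rise again. Not single-peaked.
Faction 4 (peak Theta at position 3): ranking walks positions 3-2-4-1, expanding outward from the peak — single-peaked.
Faction 5: ranking walks positions 4-3-1-2; Tau is ranked above Beta even though Beta lies between Tau and the peak Eta on the axis — preferences dip and rise again. Not single-peaked.
Faction 6 (peak Tau at position 1): ranking walks positions 1-2-3-4, expanding outward from the peak — single-peaked.
Faction 7 (peak Eta at position 4): ranking walks positions 4-3-2-1, expanding outward from the peak — single-peaked.
Faction 2 violates single-peakedness, so the profile is not single-peaked on this axis.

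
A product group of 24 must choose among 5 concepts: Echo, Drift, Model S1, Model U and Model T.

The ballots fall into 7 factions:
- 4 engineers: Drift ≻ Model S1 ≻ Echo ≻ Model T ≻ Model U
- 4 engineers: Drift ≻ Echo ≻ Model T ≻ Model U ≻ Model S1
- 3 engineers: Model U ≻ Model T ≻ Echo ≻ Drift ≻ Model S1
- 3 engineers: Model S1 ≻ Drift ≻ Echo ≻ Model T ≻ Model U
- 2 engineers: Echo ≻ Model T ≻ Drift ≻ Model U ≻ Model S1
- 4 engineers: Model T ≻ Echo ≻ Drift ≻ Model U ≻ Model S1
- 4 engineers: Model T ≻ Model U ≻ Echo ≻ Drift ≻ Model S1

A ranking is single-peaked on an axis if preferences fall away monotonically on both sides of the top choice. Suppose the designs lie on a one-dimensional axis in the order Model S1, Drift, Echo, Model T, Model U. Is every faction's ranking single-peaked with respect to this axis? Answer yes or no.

Axis positions: Model S1=1, Drift=2, Echo=3, Model T=4, Model U=5.
Faction 1 (peak Drift at position 2): ranking walks positions 2-1-3-4-5, expanding outward from the peak — single-peaked.
Faction 2 (peak Drift at position 2): ranking walks positions 2-3-4-5-1, expanding outward from the peak — single-peaked.
Faction 3 (peak Model U at position 5): ranking walks positions 5-4-3-2-1, expanding outward from the peak — single-peaked.
Faction 4 (peak Model S1 at position 1): ranking walks positions 1-2-3-4-5, expanding outward from the peak — single-peaked.
Faction 5 (peak Echo at position 3): ranking walks positions 3-4-2-5-1, expanding outward from the peak — single-peaked.
Faction 6 (peak Model T at position 4): ranking walks positions 4-3-2-5-1, expanding outward from the peak — single-peaked.
Faction 7 (peak Model T at position 4): ranking walks positions 4-5-3-2-1, expanding outward from the peak — single-peaked.
Every ranking is single-peaked on this axis.

yes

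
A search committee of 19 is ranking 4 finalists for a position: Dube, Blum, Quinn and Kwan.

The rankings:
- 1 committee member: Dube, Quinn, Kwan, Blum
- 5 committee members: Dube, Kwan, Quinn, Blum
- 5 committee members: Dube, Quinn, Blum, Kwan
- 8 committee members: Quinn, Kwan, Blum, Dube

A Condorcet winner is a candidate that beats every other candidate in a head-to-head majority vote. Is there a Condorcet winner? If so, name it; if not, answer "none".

Check each pair by majority over 19 ballots:
Dube vs Blum: Dube preferred on 1+5+5 = 11 ballots; Dube wins 11–8.
Dube vs Quinn: 11 to 8, Dube.
Dube vs Kwan: Dube preferred on 1+5+5 = 11 ballots; Dube wins 11–8.
Blum vs Quinn: 0 for Blum, 19 for Quinn — Quinn by 19–0.
Blum vs Kwan: Blum is ranked higher on 5 ballots, Kwan on 14. Kwan wins 14–5.
Quinn vs Kwan: 1+5+8 = 14 for Quinn, 5 for Kwan — Quinn by 14–5.
Only Dube has no losses; Dube is the Condorcet winner.

Dube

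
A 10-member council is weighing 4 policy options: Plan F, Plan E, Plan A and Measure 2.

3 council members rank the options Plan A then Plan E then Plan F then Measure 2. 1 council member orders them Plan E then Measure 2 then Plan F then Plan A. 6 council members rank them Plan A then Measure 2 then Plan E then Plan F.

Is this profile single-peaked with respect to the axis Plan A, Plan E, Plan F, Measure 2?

no

Axis positions: Plan A=1, Plan E=2, Plan F=3, Measure 2=4.
Bloc 1 (peak Plan A at position 1): ranking walks positions 1-2-3-4, expanding outward from the peak — single-peaked.
Bloc 2: ranking walks positions 2-4-3-1; Measure 2 is ranked above Plan F even though Plan F lies between Measure 2 and the peak Plan E on the axis — preferences dip and rise again. Not single-peaked.
Bloc 3: ranking walks positions 1-4-2-3; Measure 2 is ranked above Plan E even though Plan E lies between Measure 2 and the peak Plan A on the axis — preferences dip and rise again. Not single-peaked.
Bloc 2 violates single-peakedness, so the profile is not single-peaked on this axis.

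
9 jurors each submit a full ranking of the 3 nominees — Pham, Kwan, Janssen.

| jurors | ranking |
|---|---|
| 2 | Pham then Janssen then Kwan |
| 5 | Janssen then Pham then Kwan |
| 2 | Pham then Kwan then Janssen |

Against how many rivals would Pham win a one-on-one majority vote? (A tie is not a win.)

1

Pham against each rival (9 jurors):
Pham vs Kwan: Pham wins 9–0.
Pham vs Janssen: Janssen wins 5–4.
Pham beats Kwan; loses to Janssen — 1 pairwise win.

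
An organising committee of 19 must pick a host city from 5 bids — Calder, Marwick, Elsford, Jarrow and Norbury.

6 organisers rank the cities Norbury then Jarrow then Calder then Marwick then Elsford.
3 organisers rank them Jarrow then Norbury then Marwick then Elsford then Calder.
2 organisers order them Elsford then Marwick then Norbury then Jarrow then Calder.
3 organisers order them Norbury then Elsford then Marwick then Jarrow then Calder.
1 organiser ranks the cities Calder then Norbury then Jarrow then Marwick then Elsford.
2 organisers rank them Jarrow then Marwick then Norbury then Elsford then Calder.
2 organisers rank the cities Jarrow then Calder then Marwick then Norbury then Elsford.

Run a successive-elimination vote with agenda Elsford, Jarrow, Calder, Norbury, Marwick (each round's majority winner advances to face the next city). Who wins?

Norbury

Round 1: Elsford vs Jarrow — 5–14, Jarrow advances.
Round 2: Jarrow vs Calder — 18–1, Jarrow advances.
Round 3: Jarrow vs Norbury — 7–12, Norbury advances.
Round 4: Norbury vs Marwick — 13–6, Norbury advances.
The agenda winner is Norbury.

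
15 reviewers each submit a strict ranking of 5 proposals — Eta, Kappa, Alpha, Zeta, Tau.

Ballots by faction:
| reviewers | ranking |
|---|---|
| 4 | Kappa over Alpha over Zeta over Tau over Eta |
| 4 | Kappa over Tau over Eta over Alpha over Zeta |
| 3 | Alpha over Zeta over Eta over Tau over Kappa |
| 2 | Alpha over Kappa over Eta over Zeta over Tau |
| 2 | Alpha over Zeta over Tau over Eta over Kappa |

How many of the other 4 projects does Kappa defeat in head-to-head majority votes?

Kappa against each rival (15 reviewers):
Kappa vs Eta: Kappa is ranked higher on 4+4+2 = 10 ballots, Eta on 5. Kappa wins 10–5.
Kappa–Alpha: Kappa 8–7.
Kappa vs Zeta: Kappa, 10–5.
Kappa–Tau: Kappa 10–5.
Kappa beats Eta, Alpha, Zeta, Tau — 4 pairwise wins.

4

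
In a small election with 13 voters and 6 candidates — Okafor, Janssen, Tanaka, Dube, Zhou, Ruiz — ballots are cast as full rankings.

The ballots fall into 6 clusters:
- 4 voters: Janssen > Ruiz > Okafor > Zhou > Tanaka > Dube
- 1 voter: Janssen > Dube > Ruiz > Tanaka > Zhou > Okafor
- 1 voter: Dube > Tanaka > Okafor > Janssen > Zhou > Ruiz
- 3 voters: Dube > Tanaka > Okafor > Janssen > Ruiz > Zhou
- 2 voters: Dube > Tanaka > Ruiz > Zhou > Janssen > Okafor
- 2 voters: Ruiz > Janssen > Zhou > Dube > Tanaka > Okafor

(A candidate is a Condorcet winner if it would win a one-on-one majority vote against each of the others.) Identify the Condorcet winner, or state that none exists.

Head-to-head results (13 voters):
Okafor vs Janssen: Janssen wins 9–4.
Okafor vs Tanaka: Tanaka, 9–4.
Okafor–Dube: Dube 9–4.
Okafor vs Zhou: Okafor, 8–5.
Okafor vs Ruiz: Ruiz, 9–4.
Janssen–Tanaka: Janssen 7–6.
Janssen vs Dube: Janssen, 7–6.
Janssen–Zhou: Janssen 11–2.
Janssen vs Ruiz: Janssen, 9–4.
Tanaka–Dube: Dube 9–4.
Tanaka vs Zhou: Tanaka wins 7–6.
Tanaka vs Ruiz: Ruiz wins 7–6.
Dube vs Zhou: Dube, 7–6.
Dube vs Ruiz: Dube wins 7–6.
Zhou–Ruiz: Ruiz 12–1.
Janssen wins every pairwise contest, so Janssen is the Condorcet winner.

Janssen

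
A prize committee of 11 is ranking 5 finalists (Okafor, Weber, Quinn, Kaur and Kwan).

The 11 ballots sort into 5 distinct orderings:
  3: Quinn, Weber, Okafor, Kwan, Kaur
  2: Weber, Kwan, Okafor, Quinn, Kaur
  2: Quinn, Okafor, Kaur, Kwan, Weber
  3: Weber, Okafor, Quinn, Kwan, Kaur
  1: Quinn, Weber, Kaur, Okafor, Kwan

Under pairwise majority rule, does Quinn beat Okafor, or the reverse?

Quinn

Ballots ranking Quinn above Okafor: 3 + 2 + 1 = 6.
Ballots ranking Okafor above Quinn: 11 − 6 = 5.
Quinn wins the head-to-head 6–5.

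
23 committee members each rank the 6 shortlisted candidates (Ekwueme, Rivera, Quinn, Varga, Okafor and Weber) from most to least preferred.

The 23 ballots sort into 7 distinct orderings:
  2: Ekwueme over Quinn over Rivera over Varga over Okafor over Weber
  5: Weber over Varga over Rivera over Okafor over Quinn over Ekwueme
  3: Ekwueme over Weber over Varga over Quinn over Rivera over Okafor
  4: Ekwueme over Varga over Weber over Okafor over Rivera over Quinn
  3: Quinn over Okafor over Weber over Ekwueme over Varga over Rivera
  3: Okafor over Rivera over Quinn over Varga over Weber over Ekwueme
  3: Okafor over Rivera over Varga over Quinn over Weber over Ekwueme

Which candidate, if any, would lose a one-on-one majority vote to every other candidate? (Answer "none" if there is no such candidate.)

none

Head-to-head results (23 committee members):
Ekwueme vs Rivera: Ekwueme wins 12–11.
Ekwueme vs Quinn: 9 to 14, Quinn.
Ekwueme vs Varga: 12 to 11, Ekwueme.
Ekwueme–Okafor: Okafor 14–9.
Ekwueme vs Weber: Weber wins 14–9.
Rivera vs Quinn: Rivera wins 15–8.
Rivera vs Varga: Varga, 15–8.
Rivera–Okafor: Okafor 13–10.
Rivera vs Weber: Rivera preferred on 2+3+3 = 8 ballots; Weber wins 15–8.
Quinn vs Varga: Varga wins 15–8.
Quinn vs Okafor: Okafor, 15–8.
Quinn vs Weber: Quinn preferred on 2+3+3+3 = 11 ballots; Weber wins 12–11.
Varga vs Okafor: Varga, 14–9.
Varga vs Weber: 2+4+3+3 = 12 for Varga, 11 for Weber — Varga by 12–11.
Okafor vs Weber: Weber, 12–11.
Every candidate wins at least one matchup (Ekwueme beats Rivera; Rivera beats Quinn; Quinn beats Ekwueme; Varga beats Rivera; Okafor beats Ekwueme; Weber beats Ekwueme), so there is no Condorcet loser.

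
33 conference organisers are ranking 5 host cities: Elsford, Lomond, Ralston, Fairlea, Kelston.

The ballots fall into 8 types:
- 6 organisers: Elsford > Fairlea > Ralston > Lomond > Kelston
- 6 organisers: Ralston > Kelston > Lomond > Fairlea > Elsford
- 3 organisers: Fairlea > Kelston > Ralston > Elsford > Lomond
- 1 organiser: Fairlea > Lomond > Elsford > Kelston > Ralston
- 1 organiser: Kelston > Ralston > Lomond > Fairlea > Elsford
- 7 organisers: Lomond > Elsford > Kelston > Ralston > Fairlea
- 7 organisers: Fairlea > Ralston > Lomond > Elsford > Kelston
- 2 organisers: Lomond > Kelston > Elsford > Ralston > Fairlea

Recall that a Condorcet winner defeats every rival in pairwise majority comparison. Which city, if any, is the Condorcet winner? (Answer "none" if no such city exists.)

Fairlea

Head-to-head results (33 organisers):
Elsford vs Lomond: Lomond wins 24–9.
Elsford vs Ralston: Ralston wins 17–16.
Elsford vs Fairlea: Fairlea wins 18–15.
Elsford vs Kelston: Elsford wins 21–12.
Lomond vs Ralston: Ralston, 23–10.
Lomond–Fairlea: Fairlea 17–16.
Lomond vs Kelston: Lomond, 23–10.
Ralston–Fairlea: Fairlea 17–16.
Ralston vs Kelston: Ralston, 19–14.
Fairlea vs Kelston: Fairlea preferred on 6+3+1+7 = 17 ballots; Fairlea wins 17–16.
Fairlea beats each of Elsford, Lomond, Ralston, Kelston — Fairlea is the Condorcet winner.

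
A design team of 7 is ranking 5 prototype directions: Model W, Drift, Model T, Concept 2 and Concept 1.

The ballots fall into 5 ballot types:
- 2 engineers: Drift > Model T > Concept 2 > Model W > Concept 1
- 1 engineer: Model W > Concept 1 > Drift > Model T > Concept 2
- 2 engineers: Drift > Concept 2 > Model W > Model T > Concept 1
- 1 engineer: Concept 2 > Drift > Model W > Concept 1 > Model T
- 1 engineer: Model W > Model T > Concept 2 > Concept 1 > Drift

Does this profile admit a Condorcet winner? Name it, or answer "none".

Check each pair by majority over 7 ballots:
Model W vs Drift: Model W is ranked higher on 1+1 = 2 ballots, Drift on 5. Drift wins 5–2.
Model W vs Model T: Model W is ranked higher on 1+2+1+1 = 5 ballots, Model T on 2. Model W wins 5–2.
Model W vs Concept 2: 1+1 = 2 for Model W, 5 for Concept 2 — Concept 2 by 5–2.
Model W vs Concept 1: 7 to 0, Model W.
Drift vs Model T: 6 to 1, Drift.
Drift vs Concept 2: Drift is ranked higher on 2+1+2 = 5 ballots, Concept 2 on 2. Drift wins 5–2.
Drift vs Concept 1: 2+2+1 = 5 for Drift, 2 for Concept 1 — Drift by 5–2.
Model T vs Concept 2: Model T is ranked higher on 2+1+1 = 4 ballots, Concept 2 on 3. Model T wins 4–3.
Model T vs Concept 1: 5 to 2, Model T.
Concept 2 vs Concept 1: Concept 2 is ranked higher on 2+2+1+1 = 6 ballots, Concept 1 on 1. Concept 2 wins 6–1.
Drift defeats every rival head-to-head and is the Condorcet winner.

Drift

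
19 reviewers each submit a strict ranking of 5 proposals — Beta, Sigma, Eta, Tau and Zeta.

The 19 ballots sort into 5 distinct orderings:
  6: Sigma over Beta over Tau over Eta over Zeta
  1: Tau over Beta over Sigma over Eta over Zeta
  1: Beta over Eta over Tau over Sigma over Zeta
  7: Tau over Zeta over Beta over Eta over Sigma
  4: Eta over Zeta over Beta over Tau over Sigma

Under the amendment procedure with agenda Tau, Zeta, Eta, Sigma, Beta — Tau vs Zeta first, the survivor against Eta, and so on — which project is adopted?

Round 1: Tau vs Zeta — 15–4, Tau advances.
Round 2: Tau vs Eta — 14–5, Tau advances.
Round 3: Tau vs Sigma — 13–6, Tau advances.
Round 4: Tau vs Beta — 8–11, Beta advances.
The agenda winner is Beta.

Beta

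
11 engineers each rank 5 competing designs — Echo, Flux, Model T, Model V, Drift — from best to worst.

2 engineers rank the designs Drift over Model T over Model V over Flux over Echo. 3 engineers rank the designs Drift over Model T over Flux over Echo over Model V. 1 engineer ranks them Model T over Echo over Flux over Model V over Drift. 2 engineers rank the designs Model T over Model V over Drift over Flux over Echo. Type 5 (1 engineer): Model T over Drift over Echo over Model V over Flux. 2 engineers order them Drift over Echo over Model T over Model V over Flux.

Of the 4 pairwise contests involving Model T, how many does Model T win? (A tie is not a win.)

3

Model T against each rival (11 engineers):
Model T vs Echo: Model T preferred on 2+3+1+2+1 = 9 ballots; Model T wins 9–2.
Model T vs Flux: Model T, 11–0.
Model T vs Model V: Model T wins 11–0.
Model T vs Drift: 4 to 7, Drift.
Model T beats Echo, Flux, Model V; loses to Drift — 3 pairwise wins.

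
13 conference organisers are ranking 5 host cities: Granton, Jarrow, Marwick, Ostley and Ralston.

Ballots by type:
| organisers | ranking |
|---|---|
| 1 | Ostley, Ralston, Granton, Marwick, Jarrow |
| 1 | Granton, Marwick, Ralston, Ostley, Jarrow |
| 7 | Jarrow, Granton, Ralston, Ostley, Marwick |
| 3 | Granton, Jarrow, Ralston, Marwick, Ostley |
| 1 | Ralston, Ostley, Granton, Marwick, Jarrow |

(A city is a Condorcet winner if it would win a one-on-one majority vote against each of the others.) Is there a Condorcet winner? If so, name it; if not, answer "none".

Jarrow

Pairwise majorities:
Granton vs Jarrow: Granton is ranked higher on 1+1+3+1 = 6 ballots, Jarrow on 7. Jarrow wins 7–6.
Granton vs Marwick: Granton, 13–0.
Granton vs Ostley: Granton preferred on 1+7+3 = 11 ballots; Granton wins 11–2.
Granton vs Ralston: Granton preferred on 1+7+3 = 11 ballots; Granton wins 11–2.
Jarrow vs Marwick: Jarrow is ranked higher on 7+3 = 10 ballots, Marwick on 3. Jarrow wins 10–3.
Jarrow vs Ostley: 10 to 3, Jarrow.
Jarrow vs Ralston: Jarrow, 10–3.
Marwick–Ostley: Ostley 9–4.
Marwick–Ralston: Ralston 12–1.
Ostley vs Ralston: 1 for Ostley, 12 for Ralston — Ralston by 12–1.
Only Jarrow has no losses; Jarrow is the Condorcet winner.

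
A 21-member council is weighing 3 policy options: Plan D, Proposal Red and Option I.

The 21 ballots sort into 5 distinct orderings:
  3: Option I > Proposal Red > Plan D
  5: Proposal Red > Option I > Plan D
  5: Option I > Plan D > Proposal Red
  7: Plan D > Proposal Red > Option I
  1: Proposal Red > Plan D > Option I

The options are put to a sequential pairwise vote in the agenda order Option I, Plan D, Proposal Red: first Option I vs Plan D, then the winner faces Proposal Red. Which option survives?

Proposal Red

Round 1: Option I vs Plan D — 13–8, Option I advances.
Round 2: Option I vs Proposal Red — 8–13, Proposal Red advances.
The agenda winner is Proposal Red.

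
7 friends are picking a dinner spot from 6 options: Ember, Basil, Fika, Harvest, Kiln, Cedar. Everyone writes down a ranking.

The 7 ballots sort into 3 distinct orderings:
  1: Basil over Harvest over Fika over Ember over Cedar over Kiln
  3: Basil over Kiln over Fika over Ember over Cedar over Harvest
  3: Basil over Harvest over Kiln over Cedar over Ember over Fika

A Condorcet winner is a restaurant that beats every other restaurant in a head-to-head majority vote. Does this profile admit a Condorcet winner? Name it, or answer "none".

Basil

Pairwise majorities:
Ember vs Basil: Ember preferred on 0 ballots; Basil wins 7–0.
Ember vs Fika: Ember is ranked higher on 3 ballots, Fika on 4. Fika wins 4–3.
Ember vs Harvest: 3 for Ember, 4 for Harvest — Harvest by 4–3.
Ember vs Kiln: Ember is ranked higher on 1 ballot, Kiln on 6. Kiln wins 6–1.
Ember vs Cedar: 4 to 3, Ember.
Basil vs Fika: Basil preferred on 1+3+3 = 7 ballots; Basil wins 7–0.
Basil vs Harvest: Basil is ranked higher on 1+3+3 = 7 ballots, Harvest on 0. Basil wins 7–0.
Basil vs Kiln: Basil preferred on 1+3+3 = 7 ballots; Basil wins 7–0.
Basil vs Cedar: 1+3+3 = 7 for Basil, 0 for Cedar — Basil by 7–0.
Fika vs Harvest: Fika is ranked higher on 3 ballots, Harvest on 4. Harvest wins 4–3.
Fika vs Kiln: 1 to 6, Kiln.
Fika vs Cedar: 4 to 3, Fika.
Harvest vs Kiln: Harvest preferred on 1+3 = 4 ballots; Harvest wins 4–3.
Harvest vs Cedar: 1+3 = 4 for Harvest, 3 for Cedar — Harvest by 4–3.
Kiln vs Cedar: 6 to 1, Kiln.
Basil wins every pairwise contest, so Basil is the Condorcet winner.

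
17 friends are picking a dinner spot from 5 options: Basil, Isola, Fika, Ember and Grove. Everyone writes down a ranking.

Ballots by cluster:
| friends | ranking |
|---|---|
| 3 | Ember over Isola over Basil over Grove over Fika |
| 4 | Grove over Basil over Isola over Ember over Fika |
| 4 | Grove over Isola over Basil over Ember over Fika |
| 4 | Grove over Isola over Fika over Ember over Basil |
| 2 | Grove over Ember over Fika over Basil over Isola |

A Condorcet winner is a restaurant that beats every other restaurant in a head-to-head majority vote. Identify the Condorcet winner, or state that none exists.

Pairwise majorities:
Basil vs Isola: Basil is ranked higher on 4+2 = 6 ballots, Isola on 11. Isola wins 11–6.
Basil vs Fika: Basil preferred on 3+4+4 = 11 ballots; Basil wins 11–6.
Basil vs Ember: Basil preferred on 4+4 = 8 ballots; Ember wins 9–8.
Basil vs Grove: Grove wins 14–3.
Isola vs Fika: 15 to 2, Isola.
Isola vs Ember: Isola is ranked higher on 4+4+4 = 12 ballots, Ember on 5. Isola wins 12–5.
Isola vs Grove: Isola preferred on 3 ballots; Grove wins 14–3.
Fika vs Ember: Ember, 13–4.
Fika–Grove: Grove 17–0.
Ember vs Grove: 3 for Ember, 14 for Grove — Grove by 14–3.
Grove beats each of Basil, Isola, Fika, Ember — Grove is the Condorcet winner.

Grove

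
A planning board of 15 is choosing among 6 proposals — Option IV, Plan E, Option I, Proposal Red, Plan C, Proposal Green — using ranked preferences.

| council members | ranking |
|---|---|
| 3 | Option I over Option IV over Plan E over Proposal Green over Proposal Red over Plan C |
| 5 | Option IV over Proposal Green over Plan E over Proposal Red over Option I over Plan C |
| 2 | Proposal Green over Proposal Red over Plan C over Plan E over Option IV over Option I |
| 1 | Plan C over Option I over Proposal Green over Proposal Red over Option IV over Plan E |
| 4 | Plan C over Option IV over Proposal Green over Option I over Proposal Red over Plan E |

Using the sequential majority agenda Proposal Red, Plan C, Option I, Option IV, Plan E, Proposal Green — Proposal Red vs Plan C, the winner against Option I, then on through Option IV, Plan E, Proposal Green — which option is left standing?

Option IV

Round 1: Proposal Red vs Plan C — 10–5, Proposal Red advances.
Round 2: Proposal Red vs Option I — 7–8, Option I advances.
Round 3: Option I vs Option IV — 4–11, Option IV advances.
Round 4: Option IV vs Plan E — 13–2, Option IV advances.
Round 5: Option IV vs Proposal Green — 12–3, Option IV advances.
The agenda winner is Option IV.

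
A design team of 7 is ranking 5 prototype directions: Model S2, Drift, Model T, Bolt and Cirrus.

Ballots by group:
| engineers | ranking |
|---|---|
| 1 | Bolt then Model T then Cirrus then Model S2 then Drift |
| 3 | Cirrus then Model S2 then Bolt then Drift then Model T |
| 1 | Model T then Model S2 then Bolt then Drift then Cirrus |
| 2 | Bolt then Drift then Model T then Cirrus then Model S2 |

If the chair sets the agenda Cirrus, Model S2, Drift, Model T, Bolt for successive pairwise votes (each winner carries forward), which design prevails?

Round 1: Cirrus vs Model S2 — 6–1, Cirrus advances.
Round 2: Cirrus vs Drift — 4–3, Cirrus advances.
Round 3: Cirrus vs Model T — 3–4, Model T advances.
Round 4: Model T vs Bolt — 1–6, Bolt advances.
Bolt survives the agenda.

Bolt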